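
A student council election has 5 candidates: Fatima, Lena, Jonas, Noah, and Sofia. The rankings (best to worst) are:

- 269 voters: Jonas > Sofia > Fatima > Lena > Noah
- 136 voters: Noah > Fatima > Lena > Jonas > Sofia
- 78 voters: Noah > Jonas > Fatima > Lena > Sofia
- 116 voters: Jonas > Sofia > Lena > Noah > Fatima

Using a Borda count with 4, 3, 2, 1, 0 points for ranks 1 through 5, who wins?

Fatima: 269·2 + 136·3 + 78·2 + 116·0 = 1102
Lena: 269·1 + 136·2 + 78·1 + 116·2 = 851
Jonas: 269·4 + 136·1 + 78·3 + 116·4 = 1910
Noah: 269·0 + 136·4 + 78·4 + 116·1 = 972
Sofia: 269·3 + 136·0 + 78·0 + 116·3 = 1155
Jonas has the highest Borda score (1910).

Jonas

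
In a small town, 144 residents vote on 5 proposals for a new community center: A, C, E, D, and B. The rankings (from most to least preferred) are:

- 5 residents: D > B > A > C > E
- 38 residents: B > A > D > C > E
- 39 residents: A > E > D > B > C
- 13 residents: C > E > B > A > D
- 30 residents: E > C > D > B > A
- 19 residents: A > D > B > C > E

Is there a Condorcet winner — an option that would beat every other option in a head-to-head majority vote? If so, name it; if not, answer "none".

none

Checking pairwise contests:
B beats A 86–58.
A beats C 101–43.
A beats E 101–43.
A beats D 109–35.
E beats B 82–62.
Every option loses at least one head-to-head, so there is no Condorcet winner.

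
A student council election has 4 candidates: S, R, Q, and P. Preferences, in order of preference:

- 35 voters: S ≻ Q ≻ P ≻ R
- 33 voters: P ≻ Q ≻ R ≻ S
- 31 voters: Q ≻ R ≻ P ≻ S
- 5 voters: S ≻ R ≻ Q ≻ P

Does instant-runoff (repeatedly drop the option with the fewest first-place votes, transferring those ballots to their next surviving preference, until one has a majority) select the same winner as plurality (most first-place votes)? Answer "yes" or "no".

Instant-runoff — R1 S 40, R 0, Q 31, P 33 (R out); R2 S 40, Q 31, P 33 (Q out); R3 S 40, P 64 (P winner). Winner: P.
Plurality — first-place votes: S 40, R 0, Q 31, P 33. Winner: S.
The two methods disagree.

no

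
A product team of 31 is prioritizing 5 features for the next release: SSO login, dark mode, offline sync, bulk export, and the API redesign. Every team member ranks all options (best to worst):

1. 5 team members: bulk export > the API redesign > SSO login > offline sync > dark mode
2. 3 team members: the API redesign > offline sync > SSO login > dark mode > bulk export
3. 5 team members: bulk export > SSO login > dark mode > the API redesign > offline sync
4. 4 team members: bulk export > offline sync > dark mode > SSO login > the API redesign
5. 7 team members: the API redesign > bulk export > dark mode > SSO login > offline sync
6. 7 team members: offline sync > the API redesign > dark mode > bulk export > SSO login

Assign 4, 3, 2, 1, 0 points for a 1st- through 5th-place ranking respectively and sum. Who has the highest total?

SSO login: 5·2 + 3·2 + 5·3 + 4·1 + 7·1 + 7·0 = 42
dark mode: 5·0 + 3·1 + 5·2 + 4·2 + 7·2 + 7·2 = 49
offline sync: 5·1 + 3·3 + 5·0 + 4·3 + 7·0 + 7·4 = 54
bulk export: 5·4 + 3·0 + 5·4 + 4·4 + 7·3 + 7·1 = 84
the API redesign: 5·3 + 3·4 + 5·1 + 4·0 + 7·4 + 7·3 = 81
bulk export has the highest Borda score (84).

bulk export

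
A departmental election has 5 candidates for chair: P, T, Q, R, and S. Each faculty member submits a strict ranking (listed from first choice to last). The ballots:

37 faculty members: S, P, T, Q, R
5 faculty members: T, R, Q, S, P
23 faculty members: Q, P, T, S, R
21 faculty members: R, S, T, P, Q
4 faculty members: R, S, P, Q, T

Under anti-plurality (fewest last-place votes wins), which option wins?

S

Last-place votes: P 5, T 4, Q 21, R 60, S 0.
S is ranked last by the fewest voters, so S wins.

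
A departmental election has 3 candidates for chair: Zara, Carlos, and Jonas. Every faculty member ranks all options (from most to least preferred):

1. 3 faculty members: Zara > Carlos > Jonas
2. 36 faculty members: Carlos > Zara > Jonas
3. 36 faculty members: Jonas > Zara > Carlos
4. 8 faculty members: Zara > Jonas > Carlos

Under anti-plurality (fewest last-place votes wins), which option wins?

Last-place votes: Zara 0, Carlos 44, Jonas 39.
Zara is ranked last by the fewest voters, so Zara wins.

Zara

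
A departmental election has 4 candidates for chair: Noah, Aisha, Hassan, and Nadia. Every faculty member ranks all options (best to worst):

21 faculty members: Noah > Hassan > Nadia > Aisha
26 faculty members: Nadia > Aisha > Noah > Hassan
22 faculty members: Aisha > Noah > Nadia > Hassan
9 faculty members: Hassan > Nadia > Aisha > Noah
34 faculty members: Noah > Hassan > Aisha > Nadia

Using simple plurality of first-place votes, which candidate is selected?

Noah

First-place votes: Noah 55, Aisha 22, Hassan 9, Nadia 26.
Noah has the most first-place votes.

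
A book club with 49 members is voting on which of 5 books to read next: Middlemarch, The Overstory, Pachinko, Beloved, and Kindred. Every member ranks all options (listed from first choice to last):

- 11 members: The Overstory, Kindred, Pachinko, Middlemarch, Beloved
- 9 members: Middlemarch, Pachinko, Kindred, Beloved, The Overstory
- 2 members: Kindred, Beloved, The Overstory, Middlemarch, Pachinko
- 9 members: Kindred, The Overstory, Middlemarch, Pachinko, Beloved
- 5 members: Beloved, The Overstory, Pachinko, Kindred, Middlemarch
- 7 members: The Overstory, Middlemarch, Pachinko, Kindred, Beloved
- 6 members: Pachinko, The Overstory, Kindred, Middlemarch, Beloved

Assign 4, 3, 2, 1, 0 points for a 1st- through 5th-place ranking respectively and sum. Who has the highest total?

The Overstory

Middlemarch: 11·1 + 9·4 + 2·1 + 9·2 + 5·0 + 7·3 + 6·1 = 94
The Overstory: 11·4 + 9·0 + 2·2 + 9·3 + 5·3 + 7·4 + 6·3 = 136
Pachinko: 11·2 + 9·3 + 2·0 + 9·1 + 5·2 + 7·2 + 6·4 = 106
Beloved: 11·0 + 9·1 + 2·3 + 9·0 + 5·4 + 7·0 + 6·0 = 35
Kindred: 11·3 + 9·2 + 2·4 + 9·4 + 5·1 + 7·1 + 6·2 = 119
The Overstory has the highest Borda score (136).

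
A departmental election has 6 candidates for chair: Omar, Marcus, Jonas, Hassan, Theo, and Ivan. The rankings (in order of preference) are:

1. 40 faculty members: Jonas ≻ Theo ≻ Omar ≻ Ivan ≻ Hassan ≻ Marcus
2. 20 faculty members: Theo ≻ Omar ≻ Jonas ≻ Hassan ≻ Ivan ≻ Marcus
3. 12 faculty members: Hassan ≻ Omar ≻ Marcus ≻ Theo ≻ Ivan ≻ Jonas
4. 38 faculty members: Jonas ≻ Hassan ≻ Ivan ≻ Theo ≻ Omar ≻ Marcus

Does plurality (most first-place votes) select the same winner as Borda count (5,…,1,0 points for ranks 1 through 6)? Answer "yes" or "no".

yes

Plurality — first-place votes: Omar 0, Marcus 0, Jonas 78, Hassan 12, Theo 20, Ivan 0. Winner: Jonas.
Borda — scores: Omar 286, Marcus 36, Jonas 450, Hassan 292, Theo 360, Ivan 226. Winner: Jonas.
The two methods agree.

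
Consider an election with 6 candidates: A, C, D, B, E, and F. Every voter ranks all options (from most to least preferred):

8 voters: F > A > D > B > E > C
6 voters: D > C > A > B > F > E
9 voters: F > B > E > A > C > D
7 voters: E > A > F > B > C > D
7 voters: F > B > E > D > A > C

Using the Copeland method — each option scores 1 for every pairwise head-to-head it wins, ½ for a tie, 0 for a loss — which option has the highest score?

A: beats C, D, and B; loses to E and F → score 3.
C: loses to A, D, B, E, and F → score 0.
D: beats C; loses to A, B, E, and F → score 1.
B: beats C, D, and E; loses to A and F → score 3.
E: beats A, C, and D; loses to B and F → score 3.
F: beats A, C, D, B, and E → score 5.
F has the best pairwise record.

F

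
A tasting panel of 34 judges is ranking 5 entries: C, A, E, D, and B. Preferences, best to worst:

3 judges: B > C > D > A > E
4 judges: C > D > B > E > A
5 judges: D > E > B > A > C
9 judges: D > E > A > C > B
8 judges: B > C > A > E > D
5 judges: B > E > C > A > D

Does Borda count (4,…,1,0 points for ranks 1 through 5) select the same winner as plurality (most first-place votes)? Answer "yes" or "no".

yes

Borda — scores: C 68, A 47, E 69, D 74, B 82. Winner: B.
Plurality — first-place votes: C 4, A 0, E 0, D 14, B 16. Winner: B.
The two methods agree.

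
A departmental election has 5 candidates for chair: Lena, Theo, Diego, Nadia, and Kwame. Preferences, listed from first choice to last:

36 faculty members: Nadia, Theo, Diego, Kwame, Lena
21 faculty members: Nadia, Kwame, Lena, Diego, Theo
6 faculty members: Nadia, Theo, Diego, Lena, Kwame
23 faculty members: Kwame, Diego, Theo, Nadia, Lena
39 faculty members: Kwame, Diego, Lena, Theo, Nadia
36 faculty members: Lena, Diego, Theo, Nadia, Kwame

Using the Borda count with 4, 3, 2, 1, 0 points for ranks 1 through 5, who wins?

Diego

Lena: 36·0 + 21·2 + 6·1 + 23·0 + 39·2 + 36·4 = 270
Theo: 36·3 + 21·0 + 6·3 + 23·2 + 39·1 + 36·2 = 283
Diego: 36·2 + 21·1 + 6·2 + 23·3 + 39·3 + 36·3 = 399
Nadia: 36·4 + 21·4 + 6·4 + 23·1 + 39·0 + 36·1 = 311
Kwame: 36·1 + 21·3 + 6·0 + 23·4 + 39·4 + 36·0 = 347
Diego has the highest Borda score (399).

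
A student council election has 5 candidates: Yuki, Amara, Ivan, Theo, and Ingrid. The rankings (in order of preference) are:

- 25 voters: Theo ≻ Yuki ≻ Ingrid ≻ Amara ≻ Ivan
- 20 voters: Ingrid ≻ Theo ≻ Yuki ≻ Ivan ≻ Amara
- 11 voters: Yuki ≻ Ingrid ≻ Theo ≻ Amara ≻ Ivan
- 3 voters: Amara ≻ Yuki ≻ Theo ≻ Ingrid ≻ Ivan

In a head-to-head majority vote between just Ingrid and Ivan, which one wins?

Ingrid

Voters preferring Ingrid to Ivan: 59; preferring Ivan to Ingrid: 0.
Ingrid wins the head-to-head.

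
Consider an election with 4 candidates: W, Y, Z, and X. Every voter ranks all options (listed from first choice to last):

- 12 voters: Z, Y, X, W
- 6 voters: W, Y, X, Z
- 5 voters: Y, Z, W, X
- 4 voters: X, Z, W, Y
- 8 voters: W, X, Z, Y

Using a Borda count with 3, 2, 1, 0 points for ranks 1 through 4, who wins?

Z

W: 12·0 + 6·3 + 5·1 + 4·1 + 8·3 = 51
Y: 12·2 + 6·2 + 5·3 + 4·0 + 8·0 = 51
Z: 12·3 + 6·0 + 5·2 + 4·2 + 8·1 = 62
X: 12·1 + 6·1 + 5·0 + 4·3 + 8·2 = 46
Z has the highest Borda score (62).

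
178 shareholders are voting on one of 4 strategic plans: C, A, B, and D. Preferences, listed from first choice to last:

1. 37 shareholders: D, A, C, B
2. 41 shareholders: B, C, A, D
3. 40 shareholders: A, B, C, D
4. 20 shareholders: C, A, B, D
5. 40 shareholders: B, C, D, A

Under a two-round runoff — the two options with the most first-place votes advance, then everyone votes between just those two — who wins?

Round 1 first-place votes: C 20, A 40, B 81, D 37.
B and A advance.
Runoff: B is preferred to A by 81 voters; A by 97.
A wins the runoff.

A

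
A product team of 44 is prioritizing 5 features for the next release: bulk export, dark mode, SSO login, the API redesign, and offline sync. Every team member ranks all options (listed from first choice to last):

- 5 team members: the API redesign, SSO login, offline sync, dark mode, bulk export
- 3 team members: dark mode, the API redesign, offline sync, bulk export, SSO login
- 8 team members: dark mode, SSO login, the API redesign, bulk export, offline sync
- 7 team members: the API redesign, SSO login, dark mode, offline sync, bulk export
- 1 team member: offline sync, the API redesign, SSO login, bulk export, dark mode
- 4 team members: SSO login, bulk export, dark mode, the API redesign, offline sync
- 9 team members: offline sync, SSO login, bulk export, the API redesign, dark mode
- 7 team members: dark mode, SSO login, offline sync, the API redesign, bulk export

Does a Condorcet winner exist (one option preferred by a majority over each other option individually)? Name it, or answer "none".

SSO login

SSO login vs bulk export: 41–3 for SSO login.
SSO login vs dark mode: 26–18 for SSO login.
SSO login vs the API redesign: 28–16 for SSO login.
SSO login vs offline sync: 31–13 for SSO login.
SSO login beats every other option head-to-head.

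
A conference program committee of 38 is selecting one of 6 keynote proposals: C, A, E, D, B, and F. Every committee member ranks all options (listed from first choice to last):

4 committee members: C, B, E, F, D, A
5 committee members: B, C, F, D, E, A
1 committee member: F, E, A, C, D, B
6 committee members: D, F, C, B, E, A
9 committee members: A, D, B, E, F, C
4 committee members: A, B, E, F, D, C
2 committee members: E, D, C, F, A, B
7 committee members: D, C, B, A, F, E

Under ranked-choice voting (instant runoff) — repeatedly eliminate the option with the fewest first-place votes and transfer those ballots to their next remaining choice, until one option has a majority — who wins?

Round 1: C 4, A 13, E 2, D 13, B 5, F 1. Eliminate F.
Round 2: C 4, A 13, E 3, D 13, B 5. Eliminate E.
Round 3: C 4, A 14, D 15, B 5. Eliminate C.
Round 4: A 14, D 15, B 9. Eliminate B.
Round 5: A 14, D 24. D has a majority.

D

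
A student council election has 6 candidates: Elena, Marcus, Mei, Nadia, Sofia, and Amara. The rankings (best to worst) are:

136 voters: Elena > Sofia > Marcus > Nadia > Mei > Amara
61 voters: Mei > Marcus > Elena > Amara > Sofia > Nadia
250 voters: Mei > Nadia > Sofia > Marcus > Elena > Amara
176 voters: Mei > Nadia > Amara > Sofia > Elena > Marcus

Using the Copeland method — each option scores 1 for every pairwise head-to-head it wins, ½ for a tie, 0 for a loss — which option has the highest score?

Mei

Elena: beats Marcus and Amara; loses to Mei, Nadia, and Sofia → score 2.
Marcus: beats Amara; loses to Elena, Mei, Nadia, and Sofia → score 1.
Mei: beats Elena, Marcus, Nadia, Sofia, and Amara → score 5.
Nadia: beats Elena, Marcus, Sofia, and Amara; loses to Mei → score 4.
Sofia: beats Elena, Marcus, and Amara; loses to Mei and Nadia → score 3.
Amara: loses to Elena, Marcus, Mei, Nadia, and Sofia → score 0.
Mei has the best pairwise record.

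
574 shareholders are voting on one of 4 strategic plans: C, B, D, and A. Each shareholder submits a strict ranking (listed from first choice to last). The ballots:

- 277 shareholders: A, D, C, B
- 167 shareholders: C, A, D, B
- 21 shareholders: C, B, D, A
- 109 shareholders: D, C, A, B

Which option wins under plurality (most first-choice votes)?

First-place votes: C 188, B 0, D 109, A 277.
A has the most first-place votes.

A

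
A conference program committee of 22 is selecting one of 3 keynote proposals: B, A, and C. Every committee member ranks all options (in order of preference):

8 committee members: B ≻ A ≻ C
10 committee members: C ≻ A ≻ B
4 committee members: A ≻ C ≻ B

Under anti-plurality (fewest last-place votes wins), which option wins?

Last-place votes: B 14, A 0, C 8.
A is ranked last by the fewest voters, so A wins.

A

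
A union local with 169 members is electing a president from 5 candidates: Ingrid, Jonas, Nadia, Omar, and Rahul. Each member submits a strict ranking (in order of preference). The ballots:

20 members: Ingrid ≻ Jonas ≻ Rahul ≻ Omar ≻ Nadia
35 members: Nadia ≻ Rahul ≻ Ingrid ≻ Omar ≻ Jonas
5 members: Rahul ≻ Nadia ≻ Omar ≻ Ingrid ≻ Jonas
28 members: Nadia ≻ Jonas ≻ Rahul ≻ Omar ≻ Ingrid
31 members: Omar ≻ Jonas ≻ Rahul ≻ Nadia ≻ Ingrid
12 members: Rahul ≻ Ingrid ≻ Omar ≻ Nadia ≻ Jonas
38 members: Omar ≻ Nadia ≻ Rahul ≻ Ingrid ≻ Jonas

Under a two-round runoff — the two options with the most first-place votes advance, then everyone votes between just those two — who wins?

Omar

Round 1 first-place votes: Ingrid 20, Jonas 0, Nadia 63, Omar 69, Rahul 17.
Omar and Nadia advance.
Runoff: Omar is preferred to Nadia by 101 voters; Nadia by 68.
Omar wins the runoff.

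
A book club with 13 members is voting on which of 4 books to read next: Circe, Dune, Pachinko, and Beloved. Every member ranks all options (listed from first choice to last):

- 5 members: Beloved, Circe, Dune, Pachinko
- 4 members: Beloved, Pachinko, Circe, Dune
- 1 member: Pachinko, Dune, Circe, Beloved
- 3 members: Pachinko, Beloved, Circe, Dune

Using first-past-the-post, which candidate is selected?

First-place votes: Circe 0, Dune 0, Pachinko 4, Beloved 9.
Beloved has the most first-place votes.

Beloved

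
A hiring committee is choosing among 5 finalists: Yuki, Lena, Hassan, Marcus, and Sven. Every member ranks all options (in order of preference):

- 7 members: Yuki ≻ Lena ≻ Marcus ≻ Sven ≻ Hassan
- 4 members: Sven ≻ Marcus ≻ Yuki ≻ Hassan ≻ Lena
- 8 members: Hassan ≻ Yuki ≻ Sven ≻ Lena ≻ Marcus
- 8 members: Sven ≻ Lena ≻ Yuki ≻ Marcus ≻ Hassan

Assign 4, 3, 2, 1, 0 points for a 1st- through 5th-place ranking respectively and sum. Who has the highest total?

Yuki

Yuki: 7·4 + 4·2 + 8·3 + 8·2 = 76
Lena: 7·3 + 4·0 + 8·1 + 8·3 = 53
Hassan: 7·0 + 4·1 + 8·4 + 8·0 = 36
Marcus: 7·2 + 4·3 + 8·0 + 8·1 = 34
Sven: 7·1 + 4·4 + 8·2 + 8·4 = 71
Yuki has the highest Borda score (76).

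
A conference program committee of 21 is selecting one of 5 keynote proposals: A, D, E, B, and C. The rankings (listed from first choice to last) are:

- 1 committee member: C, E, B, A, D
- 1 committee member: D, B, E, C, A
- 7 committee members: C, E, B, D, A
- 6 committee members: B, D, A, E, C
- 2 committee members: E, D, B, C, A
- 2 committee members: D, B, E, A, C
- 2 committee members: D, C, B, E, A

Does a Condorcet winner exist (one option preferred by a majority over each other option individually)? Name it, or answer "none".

B vs A: 21–0 for B.
B vs D: 14–7 for B.
B vs E: 11–10 for B.
B vs C: 11–10 for B.
B beats every other option head-to-head.

B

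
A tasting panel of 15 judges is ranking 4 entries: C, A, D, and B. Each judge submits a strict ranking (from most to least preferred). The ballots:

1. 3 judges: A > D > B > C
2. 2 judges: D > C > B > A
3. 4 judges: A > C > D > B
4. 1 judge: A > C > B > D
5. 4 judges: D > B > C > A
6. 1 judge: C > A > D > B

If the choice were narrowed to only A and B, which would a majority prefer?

Voters preferring A to B: 9; preferring B to A: 6.
A wins the head-to-head.

A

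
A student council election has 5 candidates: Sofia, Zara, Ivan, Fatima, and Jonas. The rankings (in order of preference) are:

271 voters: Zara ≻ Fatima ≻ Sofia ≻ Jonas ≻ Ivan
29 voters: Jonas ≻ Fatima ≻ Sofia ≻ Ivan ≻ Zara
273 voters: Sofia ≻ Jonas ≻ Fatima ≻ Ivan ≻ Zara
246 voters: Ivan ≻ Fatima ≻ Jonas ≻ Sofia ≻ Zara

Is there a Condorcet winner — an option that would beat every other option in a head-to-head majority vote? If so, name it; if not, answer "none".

Fatima vs Sofia: 546–273 for Fatima.
Fatima vs Zara: 548–271 for Fatima.
Fatima vs Ivan: 573–246 for Fatima.
Fatima vs Jonas: 517–302 for Fatima.
Fatima beats every other option head-to-head.

Fatima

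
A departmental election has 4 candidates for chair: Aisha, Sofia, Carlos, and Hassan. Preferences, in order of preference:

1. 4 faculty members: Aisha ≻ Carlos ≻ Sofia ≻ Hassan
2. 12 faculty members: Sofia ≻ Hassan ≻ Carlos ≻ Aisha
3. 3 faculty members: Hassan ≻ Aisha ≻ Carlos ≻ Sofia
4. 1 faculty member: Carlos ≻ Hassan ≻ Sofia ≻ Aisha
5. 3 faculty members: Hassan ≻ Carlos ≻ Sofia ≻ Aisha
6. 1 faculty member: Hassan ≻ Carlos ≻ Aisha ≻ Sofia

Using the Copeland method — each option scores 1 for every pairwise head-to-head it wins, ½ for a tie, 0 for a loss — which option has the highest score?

Aisha: loses to Sofia, Carlos, and Hassan → score 0.
Sofia: beats Aisha and Hassan; ties Carlos → score 2.5.
Carlos: beats Aisha; ties Sofia; loses to Hassan → score 1.5.
Hassan: beats Aisha and Carlos; loses to Sofia → score 2.
Sofia has the best pairwise record.

Sofia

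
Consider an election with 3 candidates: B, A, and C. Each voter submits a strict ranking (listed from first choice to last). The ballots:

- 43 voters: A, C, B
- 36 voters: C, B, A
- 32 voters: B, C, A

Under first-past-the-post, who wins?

First-place votes: B 32, A 43, C 36.
A has the most first-place votes.

A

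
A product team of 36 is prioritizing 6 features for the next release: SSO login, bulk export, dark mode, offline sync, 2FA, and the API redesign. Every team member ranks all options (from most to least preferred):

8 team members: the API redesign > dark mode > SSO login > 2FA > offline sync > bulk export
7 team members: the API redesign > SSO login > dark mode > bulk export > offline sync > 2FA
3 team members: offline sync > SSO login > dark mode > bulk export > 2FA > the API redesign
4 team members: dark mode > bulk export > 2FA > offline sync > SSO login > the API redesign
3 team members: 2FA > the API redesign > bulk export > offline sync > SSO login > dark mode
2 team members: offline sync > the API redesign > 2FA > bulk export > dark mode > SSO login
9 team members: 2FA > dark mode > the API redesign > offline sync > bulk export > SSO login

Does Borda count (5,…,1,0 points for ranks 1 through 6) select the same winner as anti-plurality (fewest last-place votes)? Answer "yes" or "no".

Borda — scores: SSO login 71, bulk export 58, dark mode 120, offline sync 72, 2FA 97, the API redesign 122. Winner: the API redesign.
Anti-plurality — last-place votes: SSO login 11, bulk export 8, dark mode 3, offline sync 0, 2FA 7, the API redesign 7. Winner: offline sync.
The two methods disagree.

no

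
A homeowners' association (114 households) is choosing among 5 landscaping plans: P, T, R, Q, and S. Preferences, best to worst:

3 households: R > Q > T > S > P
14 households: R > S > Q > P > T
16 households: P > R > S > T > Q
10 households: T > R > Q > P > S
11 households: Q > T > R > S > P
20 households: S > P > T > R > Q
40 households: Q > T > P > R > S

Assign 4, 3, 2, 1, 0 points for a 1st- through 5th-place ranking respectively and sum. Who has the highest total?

Q

P: 3·0 + 14·1 + 16·4 + 10·1 + 11·0 + 20·3 + 40·2 = 228
T: 3·2 + 14·0 + 16·1 + 10·4 + 11·3 + 20·2 + 40·3 = 255
R: 3·4 + 14·4 + 16·3 + 10·3 + 11·2 + 20·1 + 40·1 = 228
Q: 3·3 + 14·2 + 16·0 + 10·2 + 11·4 + 20·0 + 40·4 = 261
S: 3·1 + 14·3 + 16·2 + 10·0 + 11·1 + 20·4 + 40·0 = 168
Q has the highest Borda score (261).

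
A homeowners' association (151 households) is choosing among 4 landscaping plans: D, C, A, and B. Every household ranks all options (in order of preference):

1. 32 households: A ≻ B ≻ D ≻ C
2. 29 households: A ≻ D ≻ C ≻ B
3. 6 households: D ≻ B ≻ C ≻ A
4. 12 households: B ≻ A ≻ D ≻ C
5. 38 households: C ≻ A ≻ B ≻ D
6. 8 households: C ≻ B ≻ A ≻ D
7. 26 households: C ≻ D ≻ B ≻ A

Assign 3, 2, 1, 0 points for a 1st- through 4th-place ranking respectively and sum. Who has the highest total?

D: 32·1 + 29·2 + 6·3 + 12·1 + 38·0 + 8·0 + 26·2 = 172
C: 32·0 + 29·1 + 6·1 + 12·0 + 38·3 + 8·3 + 26·3 = 251
A: 32·3 + 29·3 + 6·0 + 12·2 + 38·2 + 8·1 + 26·0 = 291
B: 32·2 + 29·0 + 6·2 + 12·3 + 38·1 + 8·2 + 26·1 = 192
A has the highest Borda score (291).

A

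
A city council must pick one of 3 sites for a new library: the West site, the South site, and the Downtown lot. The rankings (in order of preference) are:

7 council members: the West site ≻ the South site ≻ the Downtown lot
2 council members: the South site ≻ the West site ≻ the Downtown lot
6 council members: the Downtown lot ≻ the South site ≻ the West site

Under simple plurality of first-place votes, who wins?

the West site

First-place votes: the West site 7, the South site 2, the Downtown lot 6.
the West site has the most first-place votes.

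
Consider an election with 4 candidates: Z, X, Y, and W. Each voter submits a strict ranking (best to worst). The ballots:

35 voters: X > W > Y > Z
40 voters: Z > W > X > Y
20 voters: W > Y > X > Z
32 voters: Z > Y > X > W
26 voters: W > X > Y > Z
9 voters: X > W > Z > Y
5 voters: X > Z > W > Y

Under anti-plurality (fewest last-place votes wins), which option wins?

X

Last-place votes: Z 81, X 0, Y 54, W 32.
X is ranked last by the fewest voters, so X wins.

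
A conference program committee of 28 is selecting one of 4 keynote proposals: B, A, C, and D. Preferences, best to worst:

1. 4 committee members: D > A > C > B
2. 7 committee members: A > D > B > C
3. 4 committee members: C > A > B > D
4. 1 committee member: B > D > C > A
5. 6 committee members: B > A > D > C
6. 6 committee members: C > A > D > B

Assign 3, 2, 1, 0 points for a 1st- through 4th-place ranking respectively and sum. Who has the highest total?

A

B: 4·0 + 7·1 + 4·1 + 1·3 + 6·3 + 6·0 = 32
A: 4·2 + 7·3 + 4·2 + 1·0 + 6·2 + 6·2 = 61
C: 4·1 + 7·0 + 4·3 + 1·1 + 6·0 + 6·3 = 35
D: 4·3 + 7·2 + 4·0 + 1·2 + 6·1 + 6·1 = 40
A has the highest Borda score (61).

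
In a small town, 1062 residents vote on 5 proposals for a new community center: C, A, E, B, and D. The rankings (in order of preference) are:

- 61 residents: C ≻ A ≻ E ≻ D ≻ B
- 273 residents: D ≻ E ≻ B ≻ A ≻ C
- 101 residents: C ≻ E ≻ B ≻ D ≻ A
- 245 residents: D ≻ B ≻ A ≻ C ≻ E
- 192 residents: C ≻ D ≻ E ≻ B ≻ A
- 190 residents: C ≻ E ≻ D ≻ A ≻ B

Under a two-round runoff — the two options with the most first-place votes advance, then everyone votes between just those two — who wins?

C

Round 1 first-place votes: C 544, A 0, E 0, B 0, D 518.
C and D advance.
Runoff: C is preferred to D by 544 voters; D by 518.
C wins the runoff.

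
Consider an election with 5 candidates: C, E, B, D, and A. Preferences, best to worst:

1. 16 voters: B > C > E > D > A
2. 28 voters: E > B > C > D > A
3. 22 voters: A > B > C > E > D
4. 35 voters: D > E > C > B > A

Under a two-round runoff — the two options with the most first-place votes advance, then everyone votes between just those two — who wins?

E

Round 1 first-place votes: C 0, E 28, B 16, D 35, A 22.
D and E advance.
Runoff: D is preferred to E by 35 voters; E by 66.
E wins the runoff.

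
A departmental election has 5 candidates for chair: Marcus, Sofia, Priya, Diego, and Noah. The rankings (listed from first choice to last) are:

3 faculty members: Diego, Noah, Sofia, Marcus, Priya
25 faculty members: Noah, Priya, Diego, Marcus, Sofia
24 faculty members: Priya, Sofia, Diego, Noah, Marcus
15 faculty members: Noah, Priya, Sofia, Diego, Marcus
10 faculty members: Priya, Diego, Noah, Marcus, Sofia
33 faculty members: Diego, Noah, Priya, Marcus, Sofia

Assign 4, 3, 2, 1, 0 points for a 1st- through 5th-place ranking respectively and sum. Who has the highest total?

Priya

Marcus: 3·1 + 25·1 + 24·0 + 15·0 + 10·1 + 33·1 = 71
Sofia: 3·2 + 25·0 + 24·3 + 15·2 + 10·0 + 33·0 = 108
Priya: 3·0 + 25·3 + 24·4 + 15·3 + 10·4 + 33·2 = 322
Diego: 3·4 + 25·2 + 24·2 + 15·1 + 10·3 + 33·4 = 287
Noah: 3·3 + 25·4 + 24·1 + 15·4 + 10·2 + 33·3 = 312
Priya has the highest Borda score (322).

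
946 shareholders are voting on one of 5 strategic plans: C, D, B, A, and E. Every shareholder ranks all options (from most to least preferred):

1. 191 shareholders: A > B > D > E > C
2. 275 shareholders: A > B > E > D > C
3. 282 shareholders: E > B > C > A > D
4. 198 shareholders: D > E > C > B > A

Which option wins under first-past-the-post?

A

First-place votes: C 0, D 198, B 0, A 466, E 282.
A has the most first-place votes.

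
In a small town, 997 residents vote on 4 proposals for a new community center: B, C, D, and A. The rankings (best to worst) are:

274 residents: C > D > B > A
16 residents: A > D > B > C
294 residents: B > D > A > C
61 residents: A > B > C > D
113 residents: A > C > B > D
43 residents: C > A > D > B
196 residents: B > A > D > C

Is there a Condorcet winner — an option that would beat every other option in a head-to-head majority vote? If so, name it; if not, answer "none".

B vs C: 567–430 for B.
B vs D: 664–333 for B.
B vs A: 764–233 for B.
B beats every other option head-to-head.

B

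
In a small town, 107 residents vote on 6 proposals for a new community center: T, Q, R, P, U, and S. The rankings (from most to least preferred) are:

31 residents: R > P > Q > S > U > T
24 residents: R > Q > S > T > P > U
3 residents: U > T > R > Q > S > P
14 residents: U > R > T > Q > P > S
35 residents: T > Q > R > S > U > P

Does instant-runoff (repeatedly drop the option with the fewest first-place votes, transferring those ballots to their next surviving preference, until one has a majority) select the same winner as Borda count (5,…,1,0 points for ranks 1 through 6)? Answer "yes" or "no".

Instant-runoff — R1 T 35, Q 0, R 55, P 0, U 17, S 0 (R winner). Winner: R.
Borda — scores: T 277, Q 363, R 445, P 162, U 151, S 207. Winner: R.
The two methods agree.

yes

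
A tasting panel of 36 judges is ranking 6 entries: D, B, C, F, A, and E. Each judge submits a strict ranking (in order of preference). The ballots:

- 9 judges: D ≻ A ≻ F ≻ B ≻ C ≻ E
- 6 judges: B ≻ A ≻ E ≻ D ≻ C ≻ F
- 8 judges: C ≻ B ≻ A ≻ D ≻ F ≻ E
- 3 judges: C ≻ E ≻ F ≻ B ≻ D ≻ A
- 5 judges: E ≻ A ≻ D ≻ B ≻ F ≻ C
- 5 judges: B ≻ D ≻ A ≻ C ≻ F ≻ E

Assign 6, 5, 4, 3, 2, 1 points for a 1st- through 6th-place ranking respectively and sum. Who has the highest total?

D: 9·6 + 6·3 + 8·3 + 3·2 + 5·4 + 5·5 = 147
B: 9·3 + 6·6 + 8·5 + 3·3 + 5·3 + 5·6 = 157
C: 9·2 + 6·2 + 8·6 + 3·6 + 5·1 + 5·3 = 116
F: 9·4 + 6·1 + 8·2 + 3·4 + 5·2 + 5·2 = 90
A: 9·5 + 6·5 + 8·4 + 3·1 + 5·5 + 5·4 = 155
E: 9·1 + 6·4 + 8·1 + 3·5 + 5·6 + 5·1 = 91
B has the highest Borda score (157).

B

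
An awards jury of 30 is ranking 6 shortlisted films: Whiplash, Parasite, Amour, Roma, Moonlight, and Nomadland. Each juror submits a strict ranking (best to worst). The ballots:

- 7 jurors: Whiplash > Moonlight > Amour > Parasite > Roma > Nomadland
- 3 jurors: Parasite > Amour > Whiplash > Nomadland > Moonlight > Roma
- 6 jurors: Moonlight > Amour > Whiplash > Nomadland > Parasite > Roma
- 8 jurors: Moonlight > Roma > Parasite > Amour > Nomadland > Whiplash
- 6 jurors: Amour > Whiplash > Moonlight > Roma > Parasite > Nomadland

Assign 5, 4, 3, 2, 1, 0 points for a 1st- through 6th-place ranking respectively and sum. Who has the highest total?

Moonlight

Whiplash: 7·5 + 3·3 + 6·3 + 8·0 + 6·4 = 86
Parasite: 7·2 + 3·5 + 6·1 + 8·3 + 6·1 = 65
Amour: 7·3 + 3·4 + 6·4 + 8·2 + 6·5 = 103
Roma: 7·1 + 3·0 + 6·0 + 8·4 + 6·2 = 51
Moonlight: 7·4 + 3·1 + 6·5 + 8·5 + 6·3 = 119
Nomadland: 7·0 + 3·2 + 6·2 + 8·1 + 6·0 = 26
Moonlight has the highest Borda score (119).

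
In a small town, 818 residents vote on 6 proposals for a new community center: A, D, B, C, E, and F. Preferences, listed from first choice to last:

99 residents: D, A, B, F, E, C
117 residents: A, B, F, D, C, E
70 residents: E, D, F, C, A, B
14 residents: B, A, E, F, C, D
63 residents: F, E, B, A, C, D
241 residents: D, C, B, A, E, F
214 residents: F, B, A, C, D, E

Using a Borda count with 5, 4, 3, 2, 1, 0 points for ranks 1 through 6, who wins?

B

A: 99·4 + 117·5 + 70·1 + 14·4 + 63·2 + 241·2 + 214·3 = 2357
D: 99·5 + 117·2 + 70·4 + 14·0 + 63·0 + 241·5 + 214·1 = 2428
B: 99·3 + 117·4 + 70·0 + 14·5 + 63·3 + 241·3 + 214·4 = 2603
C: 99·0 + 117·1 + 70·2 + 14·1 + 63·1 + 241·4 + 214·2 = 1726
E: 99·1 + 117·0 + 70·5 + 14·3 + 63·4 + 241·1 + 214·0 = 984
F: 99·2 + 117·3 + 70·3 + 14·2 + 63·5 + 241·0 + 214·5 = 2172
B has the highest Borda score (2603).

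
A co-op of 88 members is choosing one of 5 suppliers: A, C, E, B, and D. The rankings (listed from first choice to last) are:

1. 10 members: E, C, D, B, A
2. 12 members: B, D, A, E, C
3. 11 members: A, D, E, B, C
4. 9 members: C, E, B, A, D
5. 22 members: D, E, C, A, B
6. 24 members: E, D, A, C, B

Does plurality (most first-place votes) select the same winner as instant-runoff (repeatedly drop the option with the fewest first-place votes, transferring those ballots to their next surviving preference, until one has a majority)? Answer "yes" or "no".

Plurality — first-place votes: A 11, C 9, E 34, B 12, D 22. Winner: E.
Instant-runoff — R1 A 11, C 9, E 34, B 12, D 22 (C out); R2 A 11, E 43, B 12, D 22 (A out); R3 E 43, B 12, D 33 (B out); R4 E 43, D 45 (D winner). Winner: D.
The two methods disagree.

no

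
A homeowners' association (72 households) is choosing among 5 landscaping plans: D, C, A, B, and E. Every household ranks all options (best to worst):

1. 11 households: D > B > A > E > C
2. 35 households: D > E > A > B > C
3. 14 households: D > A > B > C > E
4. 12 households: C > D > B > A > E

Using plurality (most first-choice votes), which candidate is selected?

D

First-place votes: D 60, C 12, A 0, B 0, E 0.
D has the most first-place votes.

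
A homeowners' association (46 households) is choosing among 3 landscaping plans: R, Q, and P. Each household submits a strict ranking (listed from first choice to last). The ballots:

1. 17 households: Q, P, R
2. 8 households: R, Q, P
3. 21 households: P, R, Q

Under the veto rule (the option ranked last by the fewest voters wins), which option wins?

P

Last-place votes: R 17, Q 21, P 8.
P is ranked last by the fewest voters, so P wins.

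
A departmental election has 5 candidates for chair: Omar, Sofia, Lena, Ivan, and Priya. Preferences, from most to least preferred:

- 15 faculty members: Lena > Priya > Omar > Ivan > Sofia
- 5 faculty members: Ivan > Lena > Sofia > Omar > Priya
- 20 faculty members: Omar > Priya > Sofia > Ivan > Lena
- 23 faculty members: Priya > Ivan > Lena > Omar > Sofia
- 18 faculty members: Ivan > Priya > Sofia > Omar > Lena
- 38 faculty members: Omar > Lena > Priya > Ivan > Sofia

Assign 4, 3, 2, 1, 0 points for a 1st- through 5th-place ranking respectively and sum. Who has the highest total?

Omar: 15·2 + 5·1 + 20·4 + 23·1 + 18·1 + 38·4 = 308
Sofia: 15·0 + 5·2 + 20·2 + 23·0 + 18·2 + 38·0 = 86
Lena: 15·4 + 5·3 + 20·0 + 23·2 + 18·0 + 38·3 = 235
Ivan: 15·1 + 5·4 + 20·1 + 23·3 + 18·4 + 38·1 = 234
Priya: 15·3 + 5·0 + 20·3 + 23·4 + 18·3 + 38·2 = 327
Priya has the highest Borda score (327).

Priya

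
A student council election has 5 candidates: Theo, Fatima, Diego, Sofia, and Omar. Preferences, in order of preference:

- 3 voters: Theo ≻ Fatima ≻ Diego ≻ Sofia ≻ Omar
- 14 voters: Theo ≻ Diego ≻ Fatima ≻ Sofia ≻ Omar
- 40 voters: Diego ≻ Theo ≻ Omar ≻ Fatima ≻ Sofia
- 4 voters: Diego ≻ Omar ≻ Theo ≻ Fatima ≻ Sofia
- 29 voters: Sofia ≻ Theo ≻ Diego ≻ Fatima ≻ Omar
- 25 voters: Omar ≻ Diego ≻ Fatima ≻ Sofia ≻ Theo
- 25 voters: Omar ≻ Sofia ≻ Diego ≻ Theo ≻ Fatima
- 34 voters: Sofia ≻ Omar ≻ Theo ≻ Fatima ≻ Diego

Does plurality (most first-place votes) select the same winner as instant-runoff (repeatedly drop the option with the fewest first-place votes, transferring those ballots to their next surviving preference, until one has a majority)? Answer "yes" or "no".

Plurality — first-place votes: Theo 17, Fatima 0, Diego 44, Sofia 63, Omar 50. Winner: Sofia.
Instant-runoff — R1 Theo 17, Fatima 0, Diego 44, Sofia 63, Omar 50 (Fatima out); R2 Theo 17, Diego 44, Sofia 63, Omar 50 (Theo out); R3 Diego 61, Sofia 63, Omar 50 (Omar out); R4 Diego 86, Sofia 88 (Sofia winner). Winner: Sofia.
The two methods agree.

yes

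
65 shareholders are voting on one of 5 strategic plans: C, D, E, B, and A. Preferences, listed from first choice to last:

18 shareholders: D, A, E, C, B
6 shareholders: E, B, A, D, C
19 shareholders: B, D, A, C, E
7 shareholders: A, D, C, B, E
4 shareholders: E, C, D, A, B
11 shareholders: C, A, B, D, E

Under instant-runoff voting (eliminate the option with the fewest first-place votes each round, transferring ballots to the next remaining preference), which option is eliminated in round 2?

E

Round 1: C 11, D 18, E 10, B 19, A 7. Eliminate A.
Round 2: C 11, D 25, E 10, B 19. Eliminate E.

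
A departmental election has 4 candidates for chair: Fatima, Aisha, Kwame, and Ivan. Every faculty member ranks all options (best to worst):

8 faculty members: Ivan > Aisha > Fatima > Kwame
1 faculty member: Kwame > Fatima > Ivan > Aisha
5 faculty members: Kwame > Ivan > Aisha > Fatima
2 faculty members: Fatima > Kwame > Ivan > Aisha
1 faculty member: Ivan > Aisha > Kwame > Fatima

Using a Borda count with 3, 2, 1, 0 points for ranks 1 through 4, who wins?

Fatima: 8·1 + 1·2 + 5·0 + 2·3 + 1·0 = 16
Aisha: 8·2 + 1·0 + 5·1 + 2·0 + 1·2 = 23
Kwame: 8·0 + 1·3 + 5·3 + 2·2 + 1·1 = 23
Ivan: 8·3 + 1·1 + 5·2 + 2·1 + 1·3 = 40
Ivan has the highest Borda score (40).

Ivan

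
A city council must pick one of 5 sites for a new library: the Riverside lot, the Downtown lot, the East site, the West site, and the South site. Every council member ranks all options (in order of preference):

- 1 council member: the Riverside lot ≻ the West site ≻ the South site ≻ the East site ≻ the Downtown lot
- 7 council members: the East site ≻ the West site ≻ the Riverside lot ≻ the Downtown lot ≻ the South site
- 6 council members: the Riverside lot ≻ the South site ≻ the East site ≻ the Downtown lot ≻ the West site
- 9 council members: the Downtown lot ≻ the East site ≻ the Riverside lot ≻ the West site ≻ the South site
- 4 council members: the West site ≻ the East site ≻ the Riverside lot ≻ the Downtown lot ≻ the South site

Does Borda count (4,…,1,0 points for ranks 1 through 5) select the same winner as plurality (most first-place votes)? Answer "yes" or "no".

no

Borda — scores: the Riverside lot 68, the Downtown lot 53, the East site 80, the West site 49, the South site 20. Winner: the East site.
Plurality — first-place votes: the Riverside lot 7, the Downtown lot 9, the East site 7, the West site 4, the South site 0. Winner: the Downtown lot.
The two methods disagree.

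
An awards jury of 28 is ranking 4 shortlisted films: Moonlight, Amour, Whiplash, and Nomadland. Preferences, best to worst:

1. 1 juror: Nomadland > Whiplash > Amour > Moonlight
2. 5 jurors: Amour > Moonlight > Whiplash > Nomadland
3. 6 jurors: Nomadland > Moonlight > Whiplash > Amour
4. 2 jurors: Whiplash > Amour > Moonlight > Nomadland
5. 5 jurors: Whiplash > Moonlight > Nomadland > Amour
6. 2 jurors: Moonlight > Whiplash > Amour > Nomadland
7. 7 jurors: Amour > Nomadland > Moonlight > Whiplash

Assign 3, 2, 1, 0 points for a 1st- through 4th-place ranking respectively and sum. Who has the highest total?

Moonlight: 1·0 + 5·2 + 6·2 + 2·1 + 5·2 + 2·3 + 7·1 = 47
Amour: 1·1 + 5·3 + 6·0 + 2·2 + 5·0 + 2·1 + 7·3 = 43
Whiplash: 1·2 + 5·1 + 6·1 + 2·3 + 5·3 + 2·2 + 7·0 = 38
Nomadland: 1·3 + 5·0 + 6·3 + 2·0 + 5·1 + 2·0 + 7·2 = 40
Moonlight has the highest Borda score (47).

Moonlight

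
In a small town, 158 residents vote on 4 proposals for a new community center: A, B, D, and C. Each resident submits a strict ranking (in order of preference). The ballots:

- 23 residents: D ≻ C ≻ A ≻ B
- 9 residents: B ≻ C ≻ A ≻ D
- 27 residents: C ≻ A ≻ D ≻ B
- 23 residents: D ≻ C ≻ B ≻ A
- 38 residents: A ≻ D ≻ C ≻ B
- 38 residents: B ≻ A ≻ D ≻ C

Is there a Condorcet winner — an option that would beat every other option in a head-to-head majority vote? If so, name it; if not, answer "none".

Checking pairwise contests:
C beats A 82–76.
A beats B 88–70.
A beats D 112–46.
D beats C 122–36.
Every option loses at least one head-to-head, so there is no Condorcet winner.

none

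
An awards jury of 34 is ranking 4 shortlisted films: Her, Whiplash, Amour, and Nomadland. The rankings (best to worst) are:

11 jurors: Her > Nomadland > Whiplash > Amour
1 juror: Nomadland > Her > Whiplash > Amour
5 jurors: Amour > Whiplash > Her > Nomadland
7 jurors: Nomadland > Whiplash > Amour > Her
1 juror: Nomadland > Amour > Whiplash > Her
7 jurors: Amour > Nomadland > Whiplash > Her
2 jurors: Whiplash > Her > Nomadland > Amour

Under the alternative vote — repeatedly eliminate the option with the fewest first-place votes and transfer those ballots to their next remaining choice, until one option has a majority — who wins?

Round 1: Her 11, Whiplash 2, Amour 12, Nomadland 9. Eliminate Whiplash.
Round 2: Her 13, Amour 12, Nomadland 9. Eliminate Nomadland.
Round 3: Her 14, Amour 20. Amour has a majority.

Amour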